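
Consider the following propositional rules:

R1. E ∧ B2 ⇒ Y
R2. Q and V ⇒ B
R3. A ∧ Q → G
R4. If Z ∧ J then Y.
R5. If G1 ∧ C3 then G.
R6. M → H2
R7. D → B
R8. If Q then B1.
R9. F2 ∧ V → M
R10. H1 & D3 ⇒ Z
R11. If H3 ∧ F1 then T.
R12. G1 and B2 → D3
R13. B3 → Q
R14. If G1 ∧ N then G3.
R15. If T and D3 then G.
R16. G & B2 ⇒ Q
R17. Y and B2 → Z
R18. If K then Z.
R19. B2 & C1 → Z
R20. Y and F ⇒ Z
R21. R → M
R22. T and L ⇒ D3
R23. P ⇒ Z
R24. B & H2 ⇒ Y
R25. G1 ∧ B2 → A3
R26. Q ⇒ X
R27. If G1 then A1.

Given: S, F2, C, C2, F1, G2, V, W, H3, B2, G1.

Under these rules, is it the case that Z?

Yes

M  (by R9: F2, V)
T  (by R11: H3, F1)
D3  (by R12: G1, B2)
G  (by R15: T, D3)
Q  (by R16: G, B2)
B  (by R2: Q, V)
H2  (by R6: M)
Y  (by R24: B, H2)
Z  (by R17: Y, B2)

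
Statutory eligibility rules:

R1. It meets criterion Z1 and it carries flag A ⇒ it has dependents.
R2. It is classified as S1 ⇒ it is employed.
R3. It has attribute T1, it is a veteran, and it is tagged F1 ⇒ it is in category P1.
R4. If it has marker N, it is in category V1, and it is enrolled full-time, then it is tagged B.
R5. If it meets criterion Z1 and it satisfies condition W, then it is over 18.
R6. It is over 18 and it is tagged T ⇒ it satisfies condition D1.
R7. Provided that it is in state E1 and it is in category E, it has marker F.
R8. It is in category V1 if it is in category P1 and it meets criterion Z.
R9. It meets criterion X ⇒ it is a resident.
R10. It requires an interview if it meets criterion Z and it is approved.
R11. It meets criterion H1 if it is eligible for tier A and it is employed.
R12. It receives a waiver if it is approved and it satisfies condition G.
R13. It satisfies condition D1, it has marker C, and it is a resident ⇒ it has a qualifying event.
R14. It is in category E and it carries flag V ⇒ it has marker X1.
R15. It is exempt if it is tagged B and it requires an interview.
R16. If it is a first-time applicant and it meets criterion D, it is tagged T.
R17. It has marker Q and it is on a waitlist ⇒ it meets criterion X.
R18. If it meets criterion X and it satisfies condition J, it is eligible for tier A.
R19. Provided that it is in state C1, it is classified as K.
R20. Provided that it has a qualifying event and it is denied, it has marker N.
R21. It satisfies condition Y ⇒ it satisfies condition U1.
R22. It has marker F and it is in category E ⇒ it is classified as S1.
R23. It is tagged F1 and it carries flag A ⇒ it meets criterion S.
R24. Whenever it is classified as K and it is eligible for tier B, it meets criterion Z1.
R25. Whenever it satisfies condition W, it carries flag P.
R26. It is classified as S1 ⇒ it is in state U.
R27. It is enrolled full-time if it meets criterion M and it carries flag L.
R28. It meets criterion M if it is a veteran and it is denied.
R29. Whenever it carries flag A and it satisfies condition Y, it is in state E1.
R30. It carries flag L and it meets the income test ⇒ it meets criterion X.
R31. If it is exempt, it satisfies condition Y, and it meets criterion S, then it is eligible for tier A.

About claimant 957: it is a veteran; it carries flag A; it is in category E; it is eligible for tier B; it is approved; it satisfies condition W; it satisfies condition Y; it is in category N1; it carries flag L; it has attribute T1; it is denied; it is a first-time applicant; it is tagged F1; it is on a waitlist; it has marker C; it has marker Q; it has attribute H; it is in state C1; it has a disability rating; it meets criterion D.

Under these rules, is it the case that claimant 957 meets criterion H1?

No

Forward chaining from the given facts derives: is in category P1, is tagged T, meets criterion X, is classified as K, satisfies condition U1, meets criterion S, meets criterion Z1, carries flag P, meets criterion M, is in state E1, has dependents, is over 18, satisfies condition D1, has marker F, is a resident, has a qualifying event, has marker N, is classified as S1, is in state U, is enrolled full-time, is employed.
The only rule concluding "it meets criterion H1" is R11, which needs "it is eligible for tier A"; that is never established.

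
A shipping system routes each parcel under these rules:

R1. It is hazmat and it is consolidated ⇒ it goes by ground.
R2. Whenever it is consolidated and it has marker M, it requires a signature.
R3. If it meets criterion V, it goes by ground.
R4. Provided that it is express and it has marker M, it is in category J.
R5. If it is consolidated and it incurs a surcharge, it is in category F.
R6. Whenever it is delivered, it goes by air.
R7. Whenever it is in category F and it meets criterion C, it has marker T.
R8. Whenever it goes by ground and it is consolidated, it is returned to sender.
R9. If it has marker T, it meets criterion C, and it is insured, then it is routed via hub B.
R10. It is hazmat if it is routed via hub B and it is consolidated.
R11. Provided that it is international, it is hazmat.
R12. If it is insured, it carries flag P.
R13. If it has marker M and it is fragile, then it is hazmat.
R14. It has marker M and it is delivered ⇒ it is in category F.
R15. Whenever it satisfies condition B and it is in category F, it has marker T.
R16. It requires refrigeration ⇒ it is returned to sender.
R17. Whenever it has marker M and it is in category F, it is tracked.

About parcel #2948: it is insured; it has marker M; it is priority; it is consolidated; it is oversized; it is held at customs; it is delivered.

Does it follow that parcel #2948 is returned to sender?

Forward chaining from the given facts derives: requires a signature, goes by air, carries flag P, is in category F, is tracked.
Rules concluding "it is returned to sender": R8 needs "it goes by ground"; R16 needs "it requires refrigeration" — none of these are established.

No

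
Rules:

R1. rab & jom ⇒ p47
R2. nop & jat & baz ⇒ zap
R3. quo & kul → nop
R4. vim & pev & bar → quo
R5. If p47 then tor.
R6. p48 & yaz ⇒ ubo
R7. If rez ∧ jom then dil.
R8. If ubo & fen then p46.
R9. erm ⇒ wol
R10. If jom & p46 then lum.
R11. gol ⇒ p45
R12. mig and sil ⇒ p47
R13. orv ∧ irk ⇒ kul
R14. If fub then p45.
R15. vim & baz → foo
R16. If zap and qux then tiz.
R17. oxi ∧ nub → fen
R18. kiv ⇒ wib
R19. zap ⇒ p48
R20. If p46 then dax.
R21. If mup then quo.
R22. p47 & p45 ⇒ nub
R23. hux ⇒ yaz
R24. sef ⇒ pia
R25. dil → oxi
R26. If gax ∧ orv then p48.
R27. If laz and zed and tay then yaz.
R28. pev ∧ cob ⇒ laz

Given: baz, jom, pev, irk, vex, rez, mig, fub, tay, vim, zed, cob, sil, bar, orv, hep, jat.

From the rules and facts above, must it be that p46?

quo  (by R4: vim, pev, bar)
dil  (by R7: rez, jom)
p47  (by R12: mig, sil)
kul  (by R13: orv, irk)
p45  (by R14: fub)
nub  (by R22: p47, p45)
oxi  (by R25: dil)
laz  (by R28: pev, cob)
nop  (by R3: quo, kul)
fen  (by R17: oxi, nub)
yaz  (by R27: laz, zed, tay)
zap  (by R2: nop, jat, baz)
p48  (by R19: zap)
ubo  (by R6: p48, yaz)
p46  (by R8: ubo, fen)

Yes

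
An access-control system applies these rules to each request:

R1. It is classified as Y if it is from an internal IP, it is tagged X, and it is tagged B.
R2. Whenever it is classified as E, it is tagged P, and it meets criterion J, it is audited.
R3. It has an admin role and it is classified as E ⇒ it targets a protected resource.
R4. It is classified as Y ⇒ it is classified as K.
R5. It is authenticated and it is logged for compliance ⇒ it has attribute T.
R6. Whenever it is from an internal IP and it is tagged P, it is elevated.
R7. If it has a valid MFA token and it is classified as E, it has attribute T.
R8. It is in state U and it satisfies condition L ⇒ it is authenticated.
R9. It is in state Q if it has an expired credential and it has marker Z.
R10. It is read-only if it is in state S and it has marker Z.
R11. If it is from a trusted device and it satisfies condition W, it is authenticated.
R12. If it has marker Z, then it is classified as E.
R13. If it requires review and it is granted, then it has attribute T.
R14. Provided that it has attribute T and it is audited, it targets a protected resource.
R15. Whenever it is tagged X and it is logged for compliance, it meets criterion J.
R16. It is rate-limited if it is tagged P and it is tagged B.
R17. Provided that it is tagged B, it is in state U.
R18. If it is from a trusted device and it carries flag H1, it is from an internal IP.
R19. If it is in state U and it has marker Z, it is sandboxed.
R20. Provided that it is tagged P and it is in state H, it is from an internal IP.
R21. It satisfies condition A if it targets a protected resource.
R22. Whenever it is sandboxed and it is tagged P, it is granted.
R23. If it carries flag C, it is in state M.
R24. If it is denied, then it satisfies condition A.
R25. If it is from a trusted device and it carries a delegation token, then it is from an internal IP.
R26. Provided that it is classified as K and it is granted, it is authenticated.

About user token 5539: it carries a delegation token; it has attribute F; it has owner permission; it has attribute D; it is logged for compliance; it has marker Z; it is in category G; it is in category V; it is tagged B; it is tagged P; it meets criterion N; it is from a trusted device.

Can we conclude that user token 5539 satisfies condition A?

Forward chaining from the given facts derives: is classified as E, is rate-limited, is in state U, is sandboxed, is granted, is from an internal IP, is elevated.
Rules concluding "it satisfies condition A": R21 needs "it targets a protected resource"; R24 needs "it is denied" — none of these are established.

No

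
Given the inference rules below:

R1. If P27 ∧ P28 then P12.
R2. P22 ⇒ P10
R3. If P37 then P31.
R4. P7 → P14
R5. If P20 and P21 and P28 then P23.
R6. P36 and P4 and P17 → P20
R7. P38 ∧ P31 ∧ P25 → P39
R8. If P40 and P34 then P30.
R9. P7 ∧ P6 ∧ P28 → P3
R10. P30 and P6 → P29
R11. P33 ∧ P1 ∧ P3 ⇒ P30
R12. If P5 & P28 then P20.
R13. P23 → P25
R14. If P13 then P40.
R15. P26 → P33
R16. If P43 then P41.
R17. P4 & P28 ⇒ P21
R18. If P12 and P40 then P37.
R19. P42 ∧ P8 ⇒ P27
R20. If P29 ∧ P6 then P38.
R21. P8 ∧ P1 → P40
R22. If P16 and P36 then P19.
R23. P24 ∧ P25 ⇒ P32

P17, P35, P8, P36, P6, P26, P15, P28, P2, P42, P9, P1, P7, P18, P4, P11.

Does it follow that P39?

Yes

P20  (by R6: P36, P4, P17)
P3  (by R9: P7, P6, P28)
P33  (by R15: P26)
P21  (by R17: P4, P28)
P27  (by R19: P42, P8)
P40  (by R21: P8, P1)
P12  (by R1: P27, P28)
P23  (by R5: P20, P21, P28)
P30  (by R11: P33, P1, P3)
P25  (by R13: P23)
P37  (by R18: P12, P40)
P31  (by R3: P37)
P29  (by R10: P30, P6)
P38  (by R20: P29, P6)
P39  (by R7: P38, P31, P25)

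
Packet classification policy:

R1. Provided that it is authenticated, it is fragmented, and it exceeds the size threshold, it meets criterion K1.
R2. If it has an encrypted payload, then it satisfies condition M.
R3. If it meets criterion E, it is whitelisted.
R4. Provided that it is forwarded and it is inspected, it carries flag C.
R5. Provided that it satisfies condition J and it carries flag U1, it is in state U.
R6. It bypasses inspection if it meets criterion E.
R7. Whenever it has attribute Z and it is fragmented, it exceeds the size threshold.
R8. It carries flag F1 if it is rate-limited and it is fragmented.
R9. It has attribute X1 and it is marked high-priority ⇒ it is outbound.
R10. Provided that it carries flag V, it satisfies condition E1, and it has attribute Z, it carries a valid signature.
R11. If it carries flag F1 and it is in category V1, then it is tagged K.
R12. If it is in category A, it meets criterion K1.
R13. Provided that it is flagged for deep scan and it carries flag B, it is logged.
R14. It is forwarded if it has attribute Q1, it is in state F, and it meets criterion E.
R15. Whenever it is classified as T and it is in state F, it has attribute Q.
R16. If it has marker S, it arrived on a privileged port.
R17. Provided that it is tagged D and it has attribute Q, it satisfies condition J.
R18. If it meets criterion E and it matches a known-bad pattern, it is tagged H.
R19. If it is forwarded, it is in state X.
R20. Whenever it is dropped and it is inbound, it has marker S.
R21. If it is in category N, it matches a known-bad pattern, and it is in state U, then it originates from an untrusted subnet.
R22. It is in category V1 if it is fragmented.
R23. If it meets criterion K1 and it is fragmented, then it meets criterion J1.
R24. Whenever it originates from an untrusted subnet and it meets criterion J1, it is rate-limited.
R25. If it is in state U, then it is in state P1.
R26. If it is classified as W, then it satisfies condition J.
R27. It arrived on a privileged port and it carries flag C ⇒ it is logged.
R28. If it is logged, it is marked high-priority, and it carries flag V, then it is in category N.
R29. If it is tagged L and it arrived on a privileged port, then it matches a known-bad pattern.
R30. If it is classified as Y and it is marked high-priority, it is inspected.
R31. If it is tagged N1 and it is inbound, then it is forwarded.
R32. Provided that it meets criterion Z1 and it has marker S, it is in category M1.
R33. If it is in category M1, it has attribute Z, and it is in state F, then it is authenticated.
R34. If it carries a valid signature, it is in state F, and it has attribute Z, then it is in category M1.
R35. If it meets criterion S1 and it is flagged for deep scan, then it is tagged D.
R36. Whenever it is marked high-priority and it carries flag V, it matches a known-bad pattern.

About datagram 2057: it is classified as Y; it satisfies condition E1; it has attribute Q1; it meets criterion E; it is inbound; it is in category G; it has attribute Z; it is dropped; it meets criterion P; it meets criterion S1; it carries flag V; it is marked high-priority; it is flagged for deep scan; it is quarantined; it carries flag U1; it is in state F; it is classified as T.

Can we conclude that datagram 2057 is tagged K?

No

Forward chaining from the given facts derives: is whitelisted, bypasses inspection, carries a valid signature, is forwarded, has attribute Q, is in state X, has marker S, is inspected, is in category M1, is tagged D, matches a known-bad pattern, carries flag C, arrived on a privileged port, satisfies condition J, is tagged H, is logged, is in category N, is authenticated, is in state U, originates from an untrusted subnet, is in state P1.
The only rule concluding "it is tagged K" is R11, which needs "it carries flag F1"; that is never established.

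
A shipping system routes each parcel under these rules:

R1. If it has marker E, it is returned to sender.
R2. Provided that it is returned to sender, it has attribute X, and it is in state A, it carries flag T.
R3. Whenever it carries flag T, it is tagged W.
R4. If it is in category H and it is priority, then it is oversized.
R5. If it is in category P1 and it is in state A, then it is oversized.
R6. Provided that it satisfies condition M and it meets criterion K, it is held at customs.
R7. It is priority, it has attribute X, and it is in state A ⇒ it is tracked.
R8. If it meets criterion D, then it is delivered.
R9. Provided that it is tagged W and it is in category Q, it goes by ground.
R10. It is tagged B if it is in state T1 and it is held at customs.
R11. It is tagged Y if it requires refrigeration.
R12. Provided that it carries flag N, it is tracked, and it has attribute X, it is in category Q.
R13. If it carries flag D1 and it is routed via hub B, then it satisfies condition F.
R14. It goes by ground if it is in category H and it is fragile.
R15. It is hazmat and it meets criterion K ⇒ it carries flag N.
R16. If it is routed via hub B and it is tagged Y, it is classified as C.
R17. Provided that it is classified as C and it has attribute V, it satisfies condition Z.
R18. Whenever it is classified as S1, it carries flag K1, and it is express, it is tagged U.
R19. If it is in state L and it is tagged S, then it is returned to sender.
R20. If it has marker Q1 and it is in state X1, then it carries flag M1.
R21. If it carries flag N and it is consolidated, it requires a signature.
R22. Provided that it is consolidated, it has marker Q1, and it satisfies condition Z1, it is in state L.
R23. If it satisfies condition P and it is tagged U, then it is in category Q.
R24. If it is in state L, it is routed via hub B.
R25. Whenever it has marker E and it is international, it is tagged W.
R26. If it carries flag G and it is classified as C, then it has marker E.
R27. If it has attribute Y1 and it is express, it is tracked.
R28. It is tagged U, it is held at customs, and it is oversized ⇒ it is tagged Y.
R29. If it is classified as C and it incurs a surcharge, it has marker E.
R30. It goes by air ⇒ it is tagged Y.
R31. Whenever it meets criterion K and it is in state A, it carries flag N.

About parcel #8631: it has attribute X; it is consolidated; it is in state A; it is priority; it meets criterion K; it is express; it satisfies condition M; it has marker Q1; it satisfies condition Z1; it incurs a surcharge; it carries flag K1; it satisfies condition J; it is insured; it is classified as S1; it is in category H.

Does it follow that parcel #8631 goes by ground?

By R4 (it is in category H, it is priority): it is oversized.
By R6 (it satisfies condition M, it meets criterion K): it is held at customs.
By R7 (it is priority, it has attribute X, it is in state A): it is tracked.
By R18 (it is classified as S1, it carries flag K1, it is express): it is tagged U.
By R22 (it is consolidated, it has marker Q1, it satisfies condition Z1): it is in state L.
By R24 (it is in state L): it is routed via hub B.
By R28 (it is tagged U, it is held at customs, it is oversized): it is tagged Y.
By R31 (it meets criterion K, it is in state A): it carries flag N.
By R12 (it carries flag N, it is tracked, it has attribute X): it is in category Q.
By R16 (it is routed via hub B, it is tagged Y): it is classified as C.
By R29 (it is classified as C, it incurs a surcharge): it has marker E.
By R1 (it has marker E): it is returned to sender.
By R2 (it is returned to sender, it has attribute X, it is in state A): it carries flag T.
By R3 (it carries flag T): it is tagged W.
By R9 (it is tagged W, it is in category Q): it goes by ground.

Yes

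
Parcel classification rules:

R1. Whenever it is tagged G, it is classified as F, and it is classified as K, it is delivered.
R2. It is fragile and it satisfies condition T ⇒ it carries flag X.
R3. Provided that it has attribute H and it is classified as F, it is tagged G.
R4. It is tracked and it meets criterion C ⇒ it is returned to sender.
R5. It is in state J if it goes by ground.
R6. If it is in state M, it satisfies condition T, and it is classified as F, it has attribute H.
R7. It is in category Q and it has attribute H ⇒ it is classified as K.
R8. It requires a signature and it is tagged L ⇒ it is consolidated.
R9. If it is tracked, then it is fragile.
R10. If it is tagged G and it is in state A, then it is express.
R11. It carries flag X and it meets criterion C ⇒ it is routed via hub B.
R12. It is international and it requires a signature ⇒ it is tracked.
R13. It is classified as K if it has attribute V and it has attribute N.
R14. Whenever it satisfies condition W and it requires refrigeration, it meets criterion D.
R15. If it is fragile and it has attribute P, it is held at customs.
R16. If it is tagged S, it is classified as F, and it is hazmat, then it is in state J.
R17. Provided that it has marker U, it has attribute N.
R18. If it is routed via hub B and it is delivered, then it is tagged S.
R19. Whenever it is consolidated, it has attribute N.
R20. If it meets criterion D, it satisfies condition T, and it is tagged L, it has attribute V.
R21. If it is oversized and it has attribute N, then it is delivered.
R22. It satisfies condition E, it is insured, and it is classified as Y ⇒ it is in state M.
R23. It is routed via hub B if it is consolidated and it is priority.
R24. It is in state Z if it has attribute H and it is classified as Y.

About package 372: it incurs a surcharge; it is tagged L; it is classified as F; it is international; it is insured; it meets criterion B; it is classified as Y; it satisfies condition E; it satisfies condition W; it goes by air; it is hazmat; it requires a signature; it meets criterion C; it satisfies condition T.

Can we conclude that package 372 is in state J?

Forward chaining from the given facts derives: is consolidated, is tracked, has attribute N, is in state M, is returned to sender, has attribute H, is fragile, is in state Z, carries flag X, is tagged G, is routed via hub B.
Rules concluding "it is in state J": R5 needs "it goes by ground"; R16 needs "it is tagged S" — none of these are established.

No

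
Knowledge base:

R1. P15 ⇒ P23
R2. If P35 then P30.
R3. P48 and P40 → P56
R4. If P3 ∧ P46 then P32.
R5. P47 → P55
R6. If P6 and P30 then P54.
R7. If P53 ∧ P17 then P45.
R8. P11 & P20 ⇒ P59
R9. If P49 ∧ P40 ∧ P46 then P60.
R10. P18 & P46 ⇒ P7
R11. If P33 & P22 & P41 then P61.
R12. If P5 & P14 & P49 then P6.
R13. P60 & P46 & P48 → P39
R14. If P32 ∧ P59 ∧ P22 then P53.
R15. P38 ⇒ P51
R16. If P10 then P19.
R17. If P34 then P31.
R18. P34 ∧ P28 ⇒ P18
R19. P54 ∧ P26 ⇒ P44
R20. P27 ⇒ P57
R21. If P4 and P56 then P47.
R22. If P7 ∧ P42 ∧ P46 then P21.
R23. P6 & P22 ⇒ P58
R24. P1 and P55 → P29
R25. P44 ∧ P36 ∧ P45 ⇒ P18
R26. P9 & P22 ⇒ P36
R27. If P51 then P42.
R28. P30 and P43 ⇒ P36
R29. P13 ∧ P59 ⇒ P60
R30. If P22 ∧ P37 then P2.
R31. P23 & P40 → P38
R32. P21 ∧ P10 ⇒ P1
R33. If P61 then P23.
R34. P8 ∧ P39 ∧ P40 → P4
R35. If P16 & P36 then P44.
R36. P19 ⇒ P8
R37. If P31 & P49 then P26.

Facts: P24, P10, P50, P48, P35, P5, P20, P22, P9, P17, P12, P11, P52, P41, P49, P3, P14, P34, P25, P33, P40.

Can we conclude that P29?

Forward chaining from the given facts derives: P30, P56, P59, P61, P6, P19, P31, P58, P36, P23, P8, P26, P54, P44, P38, P51, P42.
The only rule concluding P29 is R24, which needs P1; that is never established.

No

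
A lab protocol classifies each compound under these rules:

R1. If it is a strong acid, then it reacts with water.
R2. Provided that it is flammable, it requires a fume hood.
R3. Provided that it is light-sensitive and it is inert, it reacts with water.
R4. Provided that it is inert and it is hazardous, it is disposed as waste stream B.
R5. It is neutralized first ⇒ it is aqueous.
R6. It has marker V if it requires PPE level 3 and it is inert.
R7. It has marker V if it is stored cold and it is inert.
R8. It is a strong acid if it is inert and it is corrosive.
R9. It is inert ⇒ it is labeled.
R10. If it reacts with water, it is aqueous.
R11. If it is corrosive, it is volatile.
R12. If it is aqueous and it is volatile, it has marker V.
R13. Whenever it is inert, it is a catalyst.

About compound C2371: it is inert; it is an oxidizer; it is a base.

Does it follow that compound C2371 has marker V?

No

Forward chaining from the given facts derives: is labeled, is a catalyst.
Rules concluding "it has marker V": R6 needs "it requires PPE level 3"; R7 needs "it is stored cold"; R12 needs "it is aqueous" — none of these are established.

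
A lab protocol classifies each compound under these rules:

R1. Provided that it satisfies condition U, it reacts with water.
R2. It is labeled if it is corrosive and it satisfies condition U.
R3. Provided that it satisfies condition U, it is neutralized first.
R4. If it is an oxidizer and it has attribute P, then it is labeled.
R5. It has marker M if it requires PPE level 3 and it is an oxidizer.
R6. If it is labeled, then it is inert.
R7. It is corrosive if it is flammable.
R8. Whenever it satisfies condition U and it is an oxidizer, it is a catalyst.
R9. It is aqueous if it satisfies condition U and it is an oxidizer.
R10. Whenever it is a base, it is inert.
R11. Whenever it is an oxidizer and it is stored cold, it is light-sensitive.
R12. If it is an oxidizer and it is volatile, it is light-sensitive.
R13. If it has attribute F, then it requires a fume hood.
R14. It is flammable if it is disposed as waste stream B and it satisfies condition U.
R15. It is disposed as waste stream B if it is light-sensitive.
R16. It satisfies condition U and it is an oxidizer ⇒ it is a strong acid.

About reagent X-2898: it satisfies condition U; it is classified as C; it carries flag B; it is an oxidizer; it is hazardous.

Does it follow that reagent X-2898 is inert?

No

Forward chaining from the given facts derives: reacts with water, is neutralized first, is a catalyst, is aqueous, is a strong acid.
Rules concluding "it is inert": R6 needs "it is labeled"; R10 needs "it is a base" — none of these are established.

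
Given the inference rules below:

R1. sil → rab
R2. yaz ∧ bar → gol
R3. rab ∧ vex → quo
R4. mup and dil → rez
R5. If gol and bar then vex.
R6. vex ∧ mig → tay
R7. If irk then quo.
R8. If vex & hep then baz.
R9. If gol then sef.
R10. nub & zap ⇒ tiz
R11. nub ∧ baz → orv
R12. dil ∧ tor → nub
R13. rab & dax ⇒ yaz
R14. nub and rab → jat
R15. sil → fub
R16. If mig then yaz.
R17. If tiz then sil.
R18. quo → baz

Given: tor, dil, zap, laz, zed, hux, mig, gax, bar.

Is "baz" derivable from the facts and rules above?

nub  (by R12: dil, tor)
yaz  (by R16: mig)
gol  (by R2: yaz, bar)
vex  (by R5: gol, bar)
tiz  (by R10: nub, zap)
sil  (by R17: tiz)
rab  (by R1: sil)
quo  (by R3: rab, vex)
baz  (by R18: quo)

Yes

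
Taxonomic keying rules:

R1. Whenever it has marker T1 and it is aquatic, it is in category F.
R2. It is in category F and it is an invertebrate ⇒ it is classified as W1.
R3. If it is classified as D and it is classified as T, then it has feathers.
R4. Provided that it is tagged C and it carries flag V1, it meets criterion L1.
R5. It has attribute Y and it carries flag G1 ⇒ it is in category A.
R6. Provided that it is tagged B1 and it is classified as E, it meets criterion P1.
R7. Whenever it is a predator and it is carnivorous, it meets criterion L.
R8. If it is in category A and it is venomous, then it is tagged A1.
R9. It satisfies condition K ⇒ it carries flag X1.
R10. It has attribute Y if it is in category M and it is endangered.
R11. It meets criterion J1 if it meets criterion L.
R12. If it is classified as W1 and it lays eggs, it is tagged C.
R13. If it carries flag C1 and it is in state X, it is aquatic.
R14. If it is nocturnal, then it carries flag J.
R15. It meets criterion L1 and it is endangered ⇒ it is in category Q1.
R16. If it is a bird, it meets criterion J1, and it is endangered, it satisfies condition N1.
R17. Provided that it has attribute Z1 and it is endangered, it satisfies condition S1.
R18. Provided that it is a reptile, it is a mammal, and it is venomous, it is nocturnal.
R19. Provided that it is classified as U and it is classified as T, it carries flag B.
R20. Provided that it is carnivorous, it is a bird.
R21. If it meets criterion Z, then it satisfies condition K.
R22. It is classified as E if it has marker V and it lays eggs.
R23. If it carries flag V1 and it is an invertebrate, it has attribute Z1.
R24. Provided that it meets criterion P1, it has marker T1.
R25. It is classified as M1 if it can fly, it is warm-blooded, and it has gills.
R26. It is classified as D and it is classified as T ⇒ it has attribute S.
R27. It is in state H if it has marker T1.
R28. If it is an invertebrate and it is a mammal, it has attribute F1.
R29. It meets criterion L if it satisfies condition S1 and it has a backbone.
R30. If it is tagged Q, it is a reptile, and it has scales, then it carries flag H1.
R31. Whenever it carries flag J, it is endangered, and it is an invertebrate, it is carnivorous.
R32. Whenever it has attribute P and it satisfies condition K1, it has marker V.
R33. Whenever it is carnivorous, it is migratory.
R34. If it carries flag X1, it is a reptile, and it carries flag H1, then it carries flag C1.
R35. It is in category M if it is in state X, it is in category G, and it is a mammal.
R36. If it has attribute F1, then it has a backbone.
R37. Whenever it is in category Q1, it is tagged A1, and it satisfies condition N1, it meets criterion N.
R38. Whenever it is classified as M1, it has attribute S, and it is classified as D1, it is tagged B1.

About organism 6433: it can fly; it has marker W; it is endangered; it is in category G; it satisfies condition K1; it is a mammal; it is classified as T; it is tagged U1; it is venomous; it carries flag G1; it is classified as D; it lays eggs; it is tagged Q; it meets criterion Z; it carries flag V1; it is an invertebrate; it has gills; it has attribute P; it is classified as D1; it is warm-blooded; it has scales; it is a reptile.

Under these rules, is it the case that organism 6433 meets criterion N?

No

Forward chaining from the given facts derives: has feathers, is nocturnal, satisfies condition K, has attribute Z1, is classified as M1, has attribute S, has attribute F1, carries flag H1, has marker V, has a backbone, is tagged B1, carries flag X1, carries flag J, satisfies condition S1, is classified as E, meets criterion L, is carnivorous, is migratory, carries flag C1, meets criterion P1, meets criterion J1, is a bird, has marker T1, is in state H, satisfies condition N1.
The only rule concluding "it meets criterion N" is R37, which needs "it is in category Q1"; that is never established.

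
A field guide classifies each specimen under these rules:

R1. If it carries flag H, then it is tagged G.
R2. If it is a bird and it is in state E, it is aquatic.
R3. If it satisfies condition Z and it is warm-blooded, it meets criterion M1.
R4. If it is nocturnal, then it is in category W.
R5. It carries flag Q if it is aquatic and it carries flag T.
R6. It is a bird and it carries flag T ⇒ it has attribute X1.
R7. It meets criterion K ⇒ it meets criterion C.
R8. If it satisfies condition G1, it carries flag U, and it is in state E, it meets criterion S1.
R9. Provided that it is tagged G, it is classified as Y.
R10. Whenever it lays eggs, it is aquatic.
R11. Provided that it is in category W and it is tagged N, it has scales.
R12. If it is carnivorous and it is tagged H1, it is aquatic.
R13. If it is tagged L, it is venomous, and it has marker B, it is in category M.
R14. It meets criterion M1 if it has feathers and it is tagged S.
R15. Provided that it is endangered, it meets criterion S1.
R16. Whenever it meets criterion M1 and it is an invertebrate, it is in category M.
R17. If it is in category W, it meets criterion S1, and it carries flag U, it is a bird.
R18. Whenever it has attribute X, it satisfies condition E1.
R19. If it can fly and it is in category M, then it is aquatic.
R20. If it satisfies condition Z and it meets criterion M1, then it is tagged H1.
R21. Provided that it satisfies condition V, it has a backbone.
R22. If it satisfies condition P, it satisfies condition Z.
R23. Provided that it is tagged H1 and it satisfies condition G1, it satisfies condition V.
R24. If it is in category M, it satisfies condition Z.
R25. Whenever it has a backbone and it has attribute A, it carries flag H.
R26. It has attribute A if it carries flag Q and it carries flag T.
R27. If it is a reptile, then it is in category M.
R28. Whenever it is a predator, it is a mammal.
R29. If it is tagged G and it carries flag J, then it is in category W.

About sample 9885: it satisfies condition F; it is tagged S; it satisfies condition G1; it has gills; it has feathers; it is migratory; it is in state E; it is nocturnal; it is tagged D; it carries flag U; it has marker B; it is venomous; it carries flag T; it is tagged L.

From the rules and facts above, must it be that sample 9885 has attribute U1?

No

Forward chaining from the given facts derives: is in category W, meets criterion S1, is in category M, meets criterion M1, is a bird, satisfies condition Z, is aquatic, carries flag Q, has attribute X1, is tagged H1, satisfies condition V, has attribute A, has a backbone, carries flag H, is tagged G, is classified as Y.
No rule has "it has attribute U1" as its conclusion, and it is not among the given facts.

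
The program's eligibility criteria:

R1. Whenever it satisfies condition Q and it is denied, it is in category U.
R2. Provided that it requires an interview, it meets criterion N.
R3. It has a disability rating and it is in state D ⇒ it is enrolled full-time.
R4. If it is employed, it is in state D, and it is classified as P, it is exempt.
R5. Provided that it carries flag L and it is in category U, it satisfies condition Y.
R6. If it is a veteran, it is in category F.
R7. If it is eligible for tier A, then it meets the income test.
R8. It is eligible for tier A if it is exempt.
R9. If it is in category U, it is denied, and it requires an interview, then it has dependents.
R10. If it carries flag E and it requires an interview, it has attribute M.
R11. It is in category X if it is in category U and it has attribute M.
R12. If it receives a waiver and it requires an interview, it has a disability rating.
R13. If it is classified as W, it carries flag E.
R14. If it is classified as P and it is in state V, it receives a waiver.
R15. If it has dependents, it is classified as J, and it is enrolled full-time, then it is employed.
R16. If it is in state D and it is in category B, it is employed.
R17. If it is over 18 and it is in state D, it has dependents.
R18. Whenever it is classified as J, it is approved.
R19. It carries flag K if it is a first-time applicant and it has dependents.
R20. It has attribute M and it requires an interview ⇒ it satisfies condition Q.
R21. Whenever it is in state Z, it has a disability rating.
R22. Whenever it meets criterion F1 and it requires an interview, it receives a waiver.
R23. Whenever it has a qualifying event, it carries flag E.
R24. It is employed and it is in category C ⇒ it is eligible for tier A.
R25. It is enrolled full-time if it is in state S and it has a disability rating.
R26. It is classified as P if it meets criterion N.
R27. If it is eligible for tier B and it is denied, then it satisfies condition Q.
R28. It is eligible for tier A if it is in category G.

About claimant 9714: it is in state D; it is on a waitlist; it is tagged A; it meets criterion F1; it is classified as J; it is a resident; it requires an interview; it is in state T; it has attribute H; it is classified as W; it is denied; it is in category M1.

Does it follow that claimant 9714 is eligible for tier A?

By R2 (it requires an interview): it meets criterion N.
By R13 (it is classified as W): it carries flag E.
By R22 (it meets criterion F1, it requires an interview): it receives a waiver.
By R26 (it meets criterion N): it is classified as P.
By R10 (it carries flag E, it requires an interview): it has attribute M.
By R12 (it receives a waiver, it requires an interview): it has a disability rating.
By R20 (it has attribute M, it requires an interview): it satisfies condition Q.
By R1 (it satisfies condition Q, it is denied): it is in category U.
By R3 (it has a disability rating, it is in state D): it is enrolled full-time.
By R9 (it is in category U, it is denied, it requires an interview): it has dependents.
By R15 (it has dependents, it is classified as J, it is enrolled full-time): it is employed.
By R4 (it is employed, it is in state D, it is classified as P): it is exempt.
By R8 (it is exempt): it is eligible for tier A.

Yes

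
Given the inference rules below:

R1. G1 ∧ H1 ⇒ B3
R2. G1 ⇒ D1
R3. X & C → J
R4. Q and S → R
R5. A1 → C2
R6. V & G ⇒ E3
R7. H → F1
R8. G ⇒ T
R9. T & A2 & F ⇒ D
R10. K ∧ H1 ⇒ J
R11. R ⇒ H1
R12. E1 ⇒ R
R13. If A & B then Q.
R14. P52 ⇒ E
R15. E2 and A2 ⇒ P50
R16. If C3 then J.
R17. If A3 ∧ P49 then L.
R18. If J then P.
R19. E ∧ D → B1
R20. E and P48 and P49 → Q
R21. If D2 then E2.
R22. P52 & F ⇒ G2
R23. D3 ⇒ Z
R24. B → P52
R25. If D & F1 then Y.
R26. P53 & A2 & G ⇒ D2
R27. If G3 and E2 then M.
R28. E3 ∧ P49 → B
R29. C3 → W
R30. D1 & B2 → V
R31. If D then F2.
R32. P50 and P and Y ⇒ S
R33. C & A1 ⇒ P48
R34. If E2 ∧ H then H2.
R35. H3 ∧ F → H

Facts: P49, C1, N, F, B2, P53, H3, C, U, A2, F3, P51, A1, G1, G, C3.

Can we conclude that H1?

Yes

D1  (by R2: G1)
T  (by R8: G)
D  (by R9: T, A2, F)
J  (by R16: C3)
P  (by R18: J)
D2  (by R26: P53, A2, G)
V  (by R30: D1, B2)
P48  (by R33: C, A1)
H  (by R35: H3, F)
E3  (by R6: V, G)
F1  (by R7: H)
E2  (by R21: D2)
Y  (by R25: D, F1)
B  (by R28: E3, P49)
P50  (by R15: E2, A2)
P52  (by R24: B)
S  (by R32: P50, P, Y)
E  (by R14: P52)
Q  (by R20: E, P48, P49)
R  (by R4: Q, S)
H1  (by R11: R)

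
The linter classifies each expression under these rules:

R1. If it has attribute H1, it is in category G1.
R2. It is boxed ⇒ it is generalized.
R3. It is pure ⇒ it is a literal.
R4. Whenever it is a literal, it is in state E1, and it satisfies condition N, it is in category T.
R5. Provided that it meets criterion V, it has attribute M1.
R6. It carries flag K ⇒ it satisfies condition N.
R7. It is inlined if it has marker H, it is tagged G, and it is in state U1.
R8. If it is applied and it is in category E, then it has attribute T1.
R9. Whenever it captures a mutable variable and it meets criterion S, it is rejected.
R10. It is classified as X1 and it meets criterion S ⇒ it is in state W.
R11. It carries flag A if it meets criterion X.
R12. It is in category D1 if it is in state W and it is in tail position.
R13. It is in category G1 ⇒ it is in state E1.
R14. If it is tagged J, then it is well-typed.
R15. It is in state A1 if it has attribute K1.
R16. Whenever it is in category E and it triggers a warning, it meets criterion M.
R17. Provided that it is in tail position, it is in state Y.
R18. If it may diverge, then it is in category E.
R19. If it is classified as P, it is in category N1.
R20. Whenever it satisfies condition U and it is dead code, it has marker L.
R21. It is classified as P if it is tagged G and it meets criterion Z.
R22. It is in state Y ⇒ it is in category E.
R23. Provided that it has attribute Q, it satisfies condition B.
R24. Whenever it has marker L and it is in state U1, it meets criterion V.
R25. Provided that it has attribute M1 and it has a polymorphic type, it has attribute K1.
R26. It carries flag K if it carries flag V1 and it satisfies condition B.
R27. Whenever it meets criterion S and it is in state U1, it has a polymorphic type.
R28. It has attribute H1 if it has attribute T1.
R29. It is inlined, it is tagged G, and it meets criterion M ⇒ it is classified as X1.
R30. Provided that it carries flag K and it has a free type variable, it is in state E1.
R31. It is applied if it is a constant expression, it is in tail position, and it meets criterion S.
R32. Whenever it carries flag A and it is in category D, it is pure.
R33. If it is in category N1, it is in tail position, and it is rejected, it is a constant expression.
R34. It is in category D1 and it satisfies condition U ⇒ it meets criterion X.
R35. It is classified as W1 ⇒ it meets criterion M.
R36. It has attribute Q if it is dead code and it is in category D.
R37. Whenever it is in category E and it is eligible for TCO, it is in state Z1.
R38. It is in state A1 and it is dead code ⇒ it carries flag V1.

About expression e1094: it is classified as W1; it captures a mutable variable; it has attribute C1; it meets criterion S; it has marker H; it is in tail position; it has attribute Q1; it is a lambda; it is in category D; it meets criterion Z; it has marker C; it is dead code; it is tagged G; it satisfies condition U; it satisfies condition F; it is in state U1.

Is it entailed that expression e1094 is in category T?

Yes

By R7 (it has marker H, it is tagged G, it is in state U1): it is inlined.
By R9 (it captures a mutable variable, it meets criterion S): it is rejected.
By R17 (it is in tail position): it is in state Y.
By R20 (it satisfies condition U, it is dead code): it has marker L.
By R21 (it is tagged G, it meets criterion Z): it is classified as P.
By R22 (it is in state Y): it is in category E.
By R24 (it has marker L, it is in state U1): it meets criterion V.
By R27 (it meets criterion S, it is in state U1): it has a polymorphic type.
By R35 (it is classified as W1): it meets criterion M.
By R36 (it is dead code, it is in category D): it has attribute Q.
By R5 (it meets criterion V): it has attribute M1.
By R19 (it is classified as P): it is in category N1.
By R23 (it has attribute Q): it satisfies condition B.
By R25 (it has attribute M1, it has a polymorphic type): it has attribute K1.
By R29 (it is inlined, it is tagged G, it meets criterion M): it is classified as X1.
By R33 (it is in category N1, it is in tail position, it is rejected): it is a constant expression.
By R10 (it is classified as X1, it meets criterion S): it is in state W.
By R12 (it is in state W, it is in tail position): it is in category D1.
By R15 (it has attribute K1): it is in state A1.
By R31 (it is a constant expression, it is in tail position, it meets criterion S): it is applied.
By R34 (it is in category D1, it satisfies condition U): it meets criterion X.
By R38 (it is in state A1, it is dead code): it carries flag V1.
By R8 (it is applied, it is in category E): it has attribute T1.
By R11 (it meets criterion X): it carries flag A.
By R26 (it carries flag V1, it satisfies condition B): it carries flag K.
By R28 (it has attribute T1): it has attribute H1.
By R32 (it carries flag A, it is in category D): it is pure.
By R1 (it has attribute H1): it is in category G1.
By R3 (it is pure): it is a literal.
By R6 (it carries flag K): it satisfies condition N.
By R13 (it is in category G1): it is in state E1.
By R4 (it is a literal, it is in state E1, it satisfies condition N): it is in category T.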